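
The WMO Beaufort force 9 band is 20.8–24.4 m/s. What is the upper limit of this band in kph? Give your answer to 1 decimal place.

87.8 km/h

20.8–24.4 m/s × 3.6 = 74.9–87.8 km/h.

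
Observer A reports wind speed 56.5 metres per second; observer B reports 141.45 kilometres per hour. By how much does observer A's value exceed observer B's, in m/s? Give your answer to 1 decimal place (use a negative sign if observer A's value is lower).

observer B: 141.45 km/h = 39.292 m/s.
Difference: 56.500 − 39.292 = 17.2 m/s.

17.2 m/s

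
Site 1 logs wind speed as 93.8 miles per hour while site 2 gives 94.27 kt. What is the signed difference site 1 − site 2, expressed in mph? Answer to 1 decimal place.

site 2: 94.27 kt = 108.484 mph.
Difference: 93.800 − 108.484 = -14.7 mph.

-14.7 mph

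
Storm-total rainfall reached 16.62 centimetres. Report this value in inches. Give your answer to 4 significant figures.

6.543 in

1 cm = 0.393701 in, so 16.62 × 0.393701 = 6.543 in.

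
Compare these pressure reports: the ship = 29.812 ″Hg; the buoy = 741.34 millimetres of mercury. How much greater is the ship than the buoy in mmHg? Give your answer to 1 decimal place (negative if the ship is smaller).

15.9 mmHg

the ship: 29.812 inHg = 757.225 mmHg.
Difference: 757.225 − 741.340 = 15.9 mmHg.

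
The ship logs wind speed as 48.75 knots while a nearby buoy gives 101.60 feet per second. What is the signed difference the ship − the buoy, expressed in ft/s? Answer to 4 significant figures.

-19.32 ft/s

the ship: 48.75 kt = 82.2807 ft/s.
Difference: 82.2807 − 101.6000 = -19.32 ft/s.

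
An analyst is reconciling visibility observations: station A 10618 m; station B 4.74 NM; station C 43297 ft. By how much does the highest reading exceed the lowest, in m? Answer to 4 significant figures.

4418 m

station B: 4.74 nmi = 8778.48 m.
station C: 43297 ft = 13196.93 m.
Spread: 13196.93 − 8778.48 = 4418 m.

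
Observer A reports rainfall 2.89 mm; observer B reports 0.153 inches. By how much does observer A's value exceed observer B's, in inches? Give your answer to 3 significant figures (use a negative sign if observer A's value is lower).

observer A: 2.89 mm = 0.113780 in.
Difference: 0.113780 − 0.153000 = -0.0392 in.

-0.0392 in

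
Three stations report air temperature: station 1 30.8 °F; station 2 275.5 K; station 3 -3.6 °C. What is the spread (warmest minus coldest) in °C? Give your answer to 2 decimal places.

5.95 °C

station 1: 30.8 °F = -0.667 °C.
station 2: 275.5 K = 2.350 °C.
Spread: 2.350 − (-3.600) = 5.950 °C.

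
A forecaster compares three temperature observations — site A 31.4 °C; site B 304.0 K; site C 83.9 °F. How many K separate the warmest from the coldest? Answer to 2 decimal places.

2.57 K

site B: 304.0 K = 30.850 °C.
site C: 83.9 °F = 28.833 °C.
Spread: 31.400 − 28.833 = 2.567 °C.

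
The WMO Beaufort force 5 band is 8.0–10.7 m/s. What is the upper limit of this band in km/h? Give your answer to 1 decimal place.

38.5 km/h

8.0–10.7 m/s × 3.6 = 28.8–38.5 km/h.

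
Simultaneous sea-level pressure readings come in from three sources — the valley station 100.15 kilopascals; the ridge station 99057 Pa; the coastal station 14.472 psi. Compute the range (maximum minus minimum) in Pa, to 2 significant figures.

1100 Pa

the valley station: 100.15 kPa = 100150.00 Pa.
the coastal station: 14.472 psi = 99780.93 Pa.
Spread: 100150.00 − 99057.00 = 1100 Pa.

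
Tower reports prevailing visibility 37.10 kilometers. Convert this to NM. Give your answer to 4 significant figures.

20.03 nmi

1 km = 0.539957 nmi, so 37.10 × 0.539957 = 20.03 nmi.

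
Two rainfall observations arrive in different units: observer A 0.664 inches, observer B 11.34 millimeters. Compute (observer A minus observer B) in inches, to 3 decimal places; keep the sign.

0.218 in

observer B: 11.34 mm = 0.44646 in.
Difference: 0.66400 − 0.44646 = 0.218 in.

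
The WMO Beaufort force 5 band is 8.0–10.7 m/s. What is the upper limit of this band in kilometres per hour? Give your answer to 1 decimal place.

38.5 km/h

8.0–10.7 m/s × 3.6 = 28.8–38.5 km/h.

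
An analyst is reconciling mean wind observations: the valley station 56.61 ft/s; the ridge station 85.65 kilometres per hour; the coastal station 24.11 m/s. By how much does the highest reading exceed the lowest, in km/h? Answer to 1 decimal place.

24.7 km/h

the valley station: 56.61 ft/s = 62.117 km/h.
the coastal station: 24.11 m/s = 86.796 km/h.
Spread: 86.796 − 62.117 = 24.7 km/h.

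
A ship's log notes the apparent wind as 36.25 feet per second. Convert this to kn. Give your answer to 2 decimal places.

1 ft/s = 0.592484 kt, so 36.25 × 0.592484 = 21.48 kt.

21.48 kt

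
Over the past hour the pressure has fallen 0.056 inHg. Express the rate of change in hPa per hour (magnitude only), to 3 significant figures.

0.056 inHg / 1 h × 33.8639 hPa/inHg = 1.90 hPa/h.

1.90 hPa per hour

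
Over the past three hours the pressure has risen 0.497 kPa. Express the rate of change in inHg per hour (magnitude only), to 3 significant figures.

0.497 kPa / 3 h × 0.2953 inHg/kPa = 0.0489 inHg/h.

0.0489 inHg per hour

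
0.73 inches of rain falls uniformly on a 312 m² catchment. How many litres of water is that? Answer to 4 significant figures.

Depth: 0.73 in × 25.4 = 18.542 mm.
1 mm over 1 m² is 1 L, so volume = 18.542 × 312 = 5785.104 L ≈ 5785 L.

5785 litres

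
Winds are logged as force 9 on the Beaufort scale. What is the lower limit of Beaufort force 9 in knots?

41 kt

Beaufort 9 (strong gale) spans 41–47 knots.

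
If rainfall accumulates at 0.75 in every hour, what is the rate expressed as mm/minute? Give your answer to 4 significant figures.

0.75 in/hour × 25.4 mm/in × 0.0166667 hour/minute = 0.3175 mm/minute.

0.3175 mm/minute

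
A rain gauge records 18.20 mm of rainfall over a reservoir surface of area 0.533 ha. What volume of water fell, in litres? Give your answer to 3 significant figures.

97000 litres

Area: 0.533 ha = 5330 m².
1 mm over 1 m² is 1 L, so volume = 18.2 × 5330 = 97006 L ≈ 97000 L.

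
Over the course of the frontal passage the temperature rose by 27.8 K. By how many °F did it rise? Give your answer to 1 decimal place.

For a temperature change the 32° offset cancels: Δ°F = 27.8 × 1.8 = 50.0 °F.

50.0 °F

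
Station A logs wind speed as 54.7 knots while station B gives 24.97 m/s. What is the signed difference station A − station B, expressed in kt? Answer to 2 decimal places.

station B: 24.97 m/s = 48.5378 kt.
Difference: 54.7000 − 48.5378 = 6.16 kt.

6.16 kt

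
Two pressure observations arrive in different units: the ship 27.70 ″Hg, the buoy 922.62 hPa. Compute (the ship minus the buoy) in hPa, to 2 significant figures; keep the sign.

the ship: 27.70 inHg = 938.03 hPa.
Difference: 938.03 − 922.62 = 15 hPa.

15 hPa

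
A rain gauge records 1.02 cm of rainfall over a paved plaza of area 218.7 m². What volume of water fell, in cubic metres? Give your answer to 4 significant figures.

2.231 cubic metres

Depth: 1.02 cm × 10 = 10.2 mm.
1 mm over 1 m² is 1 L, so volume = 10.2 × 218.7 = 2230.74 L = 2.231 m³.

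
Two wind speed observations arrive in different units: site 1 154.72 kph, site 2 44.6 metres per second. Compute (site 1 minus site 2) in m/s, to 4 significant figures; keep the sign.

-1.622 m/s

site 1: 154.72 km/h = 42.97778 m/s.
Difference: 42.97778 − 44.60000 = -1.622 m/s.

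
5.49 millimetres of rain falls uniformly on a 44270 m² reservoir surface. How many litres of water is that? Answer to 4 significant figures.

1 mm over 1 m² is 1 L, so volume = 5.49 × 44270 = 243042.3 L ≈ 243000 L.

243000 litres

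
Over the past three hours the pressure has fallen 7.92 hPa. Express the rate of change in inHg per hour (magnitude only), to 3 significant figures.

0.0780 inHg per hour

7.92 hPa / 3 h × 0.02953 inHg/hPa = 0.0780 inHg/h.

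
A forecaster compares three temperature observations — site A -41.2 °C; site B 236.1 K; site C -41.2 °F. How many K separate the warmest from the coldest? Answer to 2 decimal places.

site B: 236.1 K = -37.050 °C.
site C: -41.2 °F = -40.667 °C.
Spread: (-37.050) − (-41.200) = 4.150 °C.

4.15 K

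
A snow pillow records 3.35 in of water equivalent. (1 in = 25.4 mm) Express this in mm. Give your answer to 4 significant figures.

85.09 mm

1 in = 25.4 mm, so 3.35 × 25.4 = 85.09 mm.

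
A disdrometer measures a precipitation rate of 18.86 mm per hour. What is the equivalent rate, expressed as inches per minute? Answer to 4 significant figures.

0.01238 in/minute

18.86 mm/hour × 0.0393701 in/mm × 0.0166667 hour/minute = 0.01238 in/minute.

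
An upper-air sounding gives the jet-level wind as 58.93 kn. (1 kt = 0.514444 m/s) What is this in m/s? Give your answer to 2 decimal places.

1 kt = 0.514444 m/s, so 58.93 × 0.514444 = 30.32 m/s.

30.32 m/s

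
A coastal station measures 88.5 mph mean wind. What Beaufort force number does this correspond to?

88.5 mph = 39.6 m/s, which is Beaufort 12 (hurricane force, ≥32.7 m/s).

Beaufort force 12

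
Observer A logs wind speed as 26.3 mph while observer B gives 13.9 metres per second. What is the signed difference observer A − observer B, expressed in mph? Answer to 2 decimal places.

-4.79 mph

observer B: 13.9 m/s = 31.0934 mph.
Difference: 26.3000 − 31.0934 = -4.79 mph.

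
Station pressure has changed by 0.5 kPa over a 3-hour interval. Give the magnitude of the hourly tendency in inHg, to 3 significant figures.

0.5 kPa / 3 h × 0.2953 inHg/kPa = 0.0492 inHg/h.

0.0492 inHg per hour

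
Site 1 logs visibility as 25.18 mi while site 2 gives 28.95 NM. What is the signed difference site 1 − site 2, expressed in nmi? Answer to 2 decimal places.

site 1: 25.18 SM = 21.8808 nmi.
Difference: 21.8808 − 28.9500 = -7.07 nmi.

-7.07 nmi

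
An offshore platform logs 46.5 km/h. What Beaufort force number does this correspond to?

Beaufort force 6

46.5 km/h = 12.9 m/s, which is Beaufort 6 (strong breeze, 10.8–13.8 m/s).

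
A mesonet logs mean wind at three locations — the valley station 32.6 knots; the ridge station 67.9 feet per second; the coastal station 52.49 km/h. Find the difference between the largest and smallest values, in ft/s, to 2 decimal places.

20.06 ft/s

the valley station: 32.6 kt = 55.0226 ft/s.
the coastal station: 52.49 km/h = 47.8365 ft/s.
Spread: 67.9000 − 47.8365 = 20.06 ft/s.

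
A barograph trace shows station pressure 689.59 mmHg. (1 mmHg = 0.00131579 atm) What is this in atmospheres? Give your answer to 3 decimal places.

0.907 atm

1 mmHg = 0.00131579 atm, so 689.59 × 0.00131579 = 0.907 atm.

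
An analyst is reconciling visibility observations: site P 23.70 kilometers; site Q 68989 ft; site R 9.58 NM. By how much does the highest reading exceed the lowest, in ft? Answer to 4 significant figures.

site P: 23.70 km = 77755.91 ft.
site R: 9.58 nmi = 58209.19 ft.
Spread: 77755.91 − 58209.19 = 19550 ft.

19550 ft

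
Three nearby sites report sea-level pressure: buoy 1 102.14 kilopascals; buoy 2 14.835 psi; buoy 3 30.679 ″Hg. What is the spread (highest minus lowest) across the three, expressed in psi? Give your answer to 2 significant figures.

0.25 psi

buoy 1: 102.14 kPa = 14.8142 psi.
buoy 3: 30.679 inHg = 15.0681 psi.
Spread: 15.0681 − 14.8142 = 0.25 psi.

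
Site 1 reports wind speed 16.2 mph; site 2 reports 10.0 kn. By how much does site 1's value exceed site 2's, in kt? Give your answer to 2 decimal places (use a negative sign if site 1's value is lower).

site 1: 16.2 mph = 14.0774 kt.
Difference: 14.0774 − 10.0000 = 4.08 kt.

4.08 kt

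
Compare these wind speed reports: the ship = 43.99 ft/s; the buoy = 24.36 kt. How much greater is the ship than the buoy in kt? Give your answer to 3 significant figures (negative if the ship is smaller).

the ship: 43.99 ft/s = 26.0634 kt.
Difference: 26.0634 − 24.3600 = 1.70 kt.

1.70 kt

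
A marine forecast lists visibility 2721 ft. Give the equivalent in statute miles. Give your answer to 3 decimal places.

1 ft = 0.000189394 SM, so 2721 × 0.000189394 = 0.515 SM.

0.515 SM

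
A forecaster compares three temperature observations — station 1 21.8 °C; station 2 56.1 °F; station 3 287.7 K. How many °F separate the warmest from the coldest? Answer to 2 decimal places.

15.14 °F

station 2: 56.1 °F = 13.389 °C.
station 3: 287.7 K = 14.550 °C.
Spread: 21.800 − 13.389 = 8.411 °C = 15.14 °F.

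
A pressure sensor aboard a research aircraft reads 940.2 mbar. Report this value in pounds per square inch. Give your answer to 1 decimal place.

13.6 psi

1 mb = 0.0145038 psi, so 940.2 × 0.0145038 = 13.6 psi.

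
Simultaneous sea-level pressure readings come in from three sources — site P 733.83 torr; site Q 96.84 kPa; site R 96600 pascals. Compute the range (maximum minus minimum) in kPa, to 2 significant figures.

1.2 kPa

site P: 733.83 mmHg = 97.836 kPa.
site R: 96600 Pa = 96.600 kPa.
Spread: 97.836 − 96.600 = 1.2 kPa.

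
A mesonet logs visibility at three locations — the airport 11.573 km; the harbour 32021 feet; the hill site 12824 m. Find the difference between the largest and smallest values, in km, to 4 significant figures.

the harbour: 32021 ft = 9.76000 km.
the hill site: 12824 m = 12.82400 km.
Spread: 12.82400 − 9.76000 = 3.064 km.

3.064 km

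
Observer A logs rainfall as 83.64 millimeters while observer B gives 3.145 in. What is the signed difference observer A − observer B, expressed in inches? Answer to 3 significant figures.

0.148 in

observer A: 83.64 mm = 3.29291 in.
Difference: 3.29291 − 3.14500 = 0.148 in.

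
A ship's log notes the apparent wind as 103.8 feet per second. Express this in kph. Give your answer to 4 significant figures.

113.9 km/h

1 ft/s = 1.09728 km/h, so 103.8 × 1.09728 = 113.9 km/h.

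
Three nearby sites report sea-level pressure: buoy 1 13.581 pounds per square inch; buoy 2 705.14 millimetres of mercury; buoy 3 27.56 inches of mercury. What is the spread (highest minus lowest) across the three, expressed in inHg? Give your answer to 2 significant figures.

buoy 1: 13.581 psi = 27.6512 inHg.
buoy 2: 705.14 mmHg = 27.7614 inHg.
Spread: 27.7614 − 27.5600 = 0.20 inHg.

0.20 inHg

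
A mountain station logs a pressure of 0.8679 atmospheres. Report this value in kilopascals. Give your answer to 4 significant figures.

87.94 kPa

1 atm = 101.325 kPa, so 0.8679 × 101.325 = 87.94 kPa.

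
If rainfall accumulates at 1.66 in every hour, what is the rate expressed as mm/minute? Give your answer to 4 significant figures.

0.7027 mm/minute

1.66 in/hour × 25.4 mm/in × 0.0166667 hour/minute = 0.7027 mm/minute.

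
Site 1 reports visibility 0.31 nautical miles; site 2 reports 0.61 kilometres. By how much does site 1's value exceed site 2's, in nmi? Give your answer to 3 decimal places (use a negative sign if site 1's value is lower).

-0.019 nmi

site 2: 0.61 km = 0.32937 nmi.
Difference: 0.31000 − 0.32937 = -0.019 nmi.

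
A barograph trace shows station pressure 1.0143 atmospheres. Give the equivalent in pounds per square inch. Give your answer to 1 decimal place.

14.9 psi

1 atm = 14.6959 psi, so 1.0143 × 14.6959 = 14.9 psi.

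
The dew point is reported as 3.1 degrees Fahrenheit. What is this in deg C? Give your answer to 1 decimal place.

°C = (°F − 32) × 5/9 = (3.1 − 32) / 1.8 = -16.1 °C.

-16.1 °C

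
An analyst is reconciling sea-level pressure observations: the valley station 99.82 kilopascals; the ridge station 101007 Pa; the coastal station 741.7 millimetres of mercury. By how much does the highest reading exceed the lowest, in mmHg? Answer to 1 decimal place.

the valley station: 99.82 kPa = 748.711 mmHg.
the ridge station: 101007 Pa = 757.615 mmHg.
Spread: 757.615 − 741.700 = 15.9 mmHg.

15.9 mmHg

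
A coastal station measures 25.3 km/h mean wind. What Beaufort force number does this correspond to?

25.3 km/h = 7.0 m/s, which is Beaufort 4 (moderate breeze, 5.5–7.9 m/s).

Beaufort force 4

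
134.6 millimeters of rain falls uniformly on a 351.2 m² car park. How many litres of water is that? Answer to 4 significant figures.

1 mm over 1 m² is 1 L, so volume = 134.6 × 351.2 = 47271.52 L ≈ 47270 L.

47270 litres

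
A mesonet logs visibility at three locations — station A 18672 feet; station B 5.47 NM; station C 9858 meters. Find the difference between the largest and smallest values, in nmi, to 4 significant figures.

station A: 18672 ft = 3.07302 nmi.
station C: 9858 m = 5.32289 nmi.
Spread: 5.47000 − 3.07302 = 2.397 nmi.

2.397 nmi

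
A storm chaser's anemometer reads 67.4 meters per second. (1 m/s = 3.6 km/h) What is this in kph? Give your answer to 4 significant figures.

1 m/s = 3.6 km/h, so 67.4 × 3.6 = 242.6 km/h.

242.6 km/h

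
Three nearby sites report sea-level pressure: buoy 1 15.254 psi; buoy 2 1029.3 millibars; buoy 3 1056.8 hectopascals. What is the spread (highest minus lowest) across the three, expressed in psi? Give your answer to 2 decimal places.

0.40 psi

buoy 2: 1029.3 mb = 14.9287 psi.
buoy 3: 1056.8 hPa = 15.3276 psi.
Spread: 15.3276 − 14.9287 = 0.40 psi.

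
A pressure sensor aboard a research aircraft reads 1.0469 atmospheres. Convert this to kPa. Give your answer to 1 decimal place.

106.1 kPa

1 atm = 101.325 kPa, so 1.0469 × 101.325 = 106.1 kPa.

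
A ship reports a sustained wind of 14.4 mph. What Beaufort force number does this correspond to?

14.4 mph = 6.4 m/s, which is Beaufort 4 (moderate breeze, 5.5–7.9 m/s).

Beaufort force 4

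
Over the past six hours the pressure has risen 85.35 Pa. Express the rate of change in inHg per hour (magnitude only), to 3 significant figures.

85.35 Pa / 6 h × 0.0002953 inHg/Pa = 0.00420 inHg/h.

0.00420 inHg per hour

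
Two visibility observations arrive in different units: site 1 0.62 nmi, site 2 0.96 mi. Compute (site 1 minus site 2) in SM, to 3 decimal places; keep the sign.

-0.247 SM

site 1: 0.62 nmi = 0.71348 SM.
Difference: 0.71348 − 0.96000 = -0.247 SM.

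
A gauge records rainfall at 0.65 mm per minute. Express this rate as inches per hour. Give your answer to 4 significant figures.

0.65 mm/minute × 0.0393701 in/mm × 60 minute/hour = 1.535 in/hour.

1.535 in/hour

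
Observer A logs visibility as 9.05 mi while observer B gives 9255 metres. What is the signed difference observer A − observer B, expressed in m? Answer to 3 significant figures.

5310 m

observer A: 9.05 SM = 14564.56 m.
Difference: 14564.56 − 9255.00 = 5310 m.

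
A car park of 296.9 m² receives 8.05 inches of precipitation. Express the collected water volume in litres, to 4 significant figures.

Depth: 8.05 in × 25.4 = 204.47 mm.
1 mm over 1 m² is 1 L, so volume = 204.47 × 296.9 = 60707.143 L ≈ 60710 L.

60710 litres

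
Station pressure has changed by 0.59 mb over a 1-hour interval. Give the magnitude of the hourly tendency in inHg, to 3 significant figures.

0.0174 inHg per hour

0.59 mb / 1 h × 0.02953 inHg/mb = 0.0174 inHg/h.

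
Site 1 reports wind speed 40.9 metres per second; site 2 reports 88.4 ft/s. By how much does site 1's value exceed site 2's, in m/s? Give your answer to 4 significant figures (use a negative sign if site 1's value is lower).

site 2: 88.4 ft/s = 26.9443 m/s.
Difference: 40.9000 − 26.9443 = 13.96 m/s.

13.96 m/s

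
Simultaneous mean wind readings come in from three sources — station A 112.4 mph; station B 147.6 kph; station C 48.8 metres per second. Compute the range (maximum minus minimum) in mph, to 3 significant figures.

station B: 147.6 km/h = 91.714 mph.
station C: 48.8 m/s = 109.162 mph.
Spread: 112.400 − 91.714 = 20.7 mph.

20.7 mph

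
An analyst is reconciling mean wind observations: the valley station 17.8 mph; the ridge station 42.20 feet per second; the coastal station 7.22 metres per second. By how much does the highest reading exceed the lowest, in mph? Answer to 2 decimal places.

12.62 mph

the ridge station: 42.20 ft/s = 28.7727 mph.
the coastal station: 7.22 m/s = 16.1507 mph.
Spread: 28.7727 − 16.1507 = 12.62 mph.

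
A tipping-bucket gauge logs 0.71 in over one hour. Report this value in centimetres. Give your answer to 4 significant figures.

1 in = 2.54 cm, so 0.71 × 2.54 = 1.803 cm.

1.803 cm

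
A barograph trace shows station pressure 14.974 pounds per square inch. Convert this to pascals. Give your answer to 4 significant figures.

1 psi = 6894.76 Pa, so 14.974 × 6894.76 = 103200 Pa.

103200 Pa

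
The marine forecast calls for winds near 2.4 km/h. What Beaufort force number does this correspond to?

2.4 km/h = 0.7 m/s, which is Beaufort 1 (light air, 0.3–1.5 m/s).

Beaufort force 1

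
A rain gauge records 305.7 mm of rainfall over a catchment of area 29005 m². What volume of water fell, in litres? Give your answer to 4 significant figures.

1 mm over 1 m² is 1 L, so volume = 305.7 × 29005 = 8866828.5 L ≈ 8867000 L.

8867000 litres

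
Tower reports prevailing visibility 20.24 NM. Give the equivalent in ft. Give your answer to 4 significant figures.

1 nmi = 6076.12 ft, so 20.24 × 6076.12 = 123000 ft.

123000 ft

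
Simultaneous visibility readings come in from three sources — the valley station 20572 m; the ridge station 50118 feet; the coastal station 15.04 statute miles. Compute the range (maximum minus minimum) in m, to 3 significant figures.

the ridge station: 50118 ft = 15275.97 m.
the coastal station: 15.04 SM = 24204.53 m.
Spread: 24204.53 − 15275.97 = 8930 m.

8930 m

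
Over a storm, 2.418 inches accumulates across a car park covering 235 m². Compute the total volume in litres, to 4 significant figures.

Depth: 2.418 in × 25.4 = 61.4172 mm.
1 mm over 1 m² is 1 L, so volume = 61.4172 × 235 = 14433.042 L ≈ 14430 L.

14430 litres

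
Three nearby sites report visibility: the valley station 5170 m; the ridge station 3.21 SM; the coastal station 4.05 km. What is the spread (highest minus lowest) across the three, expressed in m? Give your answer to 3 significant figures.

1120 m

the ridge station: 3.21 SM = 5165.99 m.
the coastal station: 4.05 km = 4050.00 m.
Spread: 5170.00 − 4050.00 = 1120 m.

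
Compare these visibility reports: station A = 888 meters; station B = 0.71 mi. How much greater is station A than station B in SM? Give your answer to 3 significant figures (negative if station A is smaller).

-0.158 SM

station A: 888 m = 0.55178 SM.
Difference: 0.55178 − 0.71000 = -0.158 SM.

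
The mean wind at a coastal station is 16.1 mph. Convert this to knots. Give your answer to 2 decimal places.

13.99 kt

1 mph = 0.868976 kt, so 16.1 × 0.868976 = 13.99 kt.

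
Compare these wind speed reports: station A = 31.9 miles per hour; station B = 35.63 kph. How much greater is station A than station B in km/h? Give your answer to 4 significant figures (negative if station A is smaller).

station A: 31.9 mph = 51.3381 km/h.
Difference: 51.3381 − 35.6300 = 15.71 km/h.

15.71 km/h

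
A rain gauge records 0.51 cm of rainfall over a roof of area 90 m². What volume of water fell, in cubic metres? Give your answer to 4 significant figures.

0.4590 cubic metres

Depth: 0.51 cm × 10 = 5.1 mm.
1 mm over 1 m² is 1 L, so volume = 5.1 × 90 = 459 L = 0.4590 m³.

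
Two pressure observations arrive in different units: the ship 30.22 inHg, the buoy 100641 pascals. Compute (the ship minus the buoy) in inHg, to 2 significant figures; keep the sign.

0.50 inHg

the buoy: 100641 Pa = 29.7193 inHg.
Difference: 30.2200 − 29.7193 = 0.50 inHg.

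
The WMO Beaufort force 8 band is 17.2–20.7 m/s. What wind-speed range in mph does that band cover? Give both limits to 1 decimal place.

38.5 to 46.3 mph

17.2–20.7 m/s × 2.237 = 38.5–46.3 mph.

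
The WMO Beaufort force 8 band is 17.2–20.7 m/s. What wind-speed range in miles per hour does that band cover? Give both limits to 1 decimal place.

17.2–20.7 m/s × 2.237 = 38.5–46.3 mph.

38.5 to 46.3 mph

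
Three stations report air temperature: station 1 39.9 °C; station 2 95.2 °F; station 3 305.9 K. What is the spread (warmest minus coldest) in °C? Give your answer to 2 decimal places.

7.15 °C

station 2: 95.2 °F = 35.111 °C.
station 3: 305.9 K = 32.750 °C.
Spread: 39.900 − 32.750 = 7.150 °C.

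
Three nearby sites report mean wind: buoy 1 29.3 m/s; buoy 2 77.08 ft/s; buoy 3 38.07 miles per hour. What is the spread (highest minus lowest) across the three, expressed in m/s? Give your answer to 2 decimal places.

buoy 2: 77.08 ft/s = 23.4940 m/s.
buoy 3: 38.07 mph = 17.0188 m/s.
Spread: 29.3000 − 17.0188 = 12.28 m/s.

12.28 m/s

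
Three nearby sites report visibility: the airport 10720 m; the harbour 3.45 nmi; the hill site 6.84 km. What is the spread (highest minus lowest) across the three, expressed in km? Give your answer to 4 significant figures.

the airport: 10720 m = 10.72000 km.
the harbour: 3.45 nmi = 6.38940 km.
Spread: 10.72000 − 6.38940 = 4.331 km.

4.331 km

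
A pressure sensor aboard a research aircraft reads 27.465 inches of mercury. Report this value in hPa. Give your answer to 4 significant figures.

1 inHg = 33.8639 hPa, so 27.465 × 33.8639 = 930.1 hPa.

930.1 hPa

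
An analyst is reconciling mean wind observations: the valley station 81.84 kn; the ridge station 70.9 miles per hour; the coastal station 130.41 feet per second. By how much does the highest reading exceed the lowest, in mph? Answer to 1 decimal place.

23.3 mph

the valley station: 81.84 kt = 94.180 mph.
the coastal station: 130.41 ft/s = 88.916 mph.
Spread: 94.180 − 70.900 = 23.3 mph.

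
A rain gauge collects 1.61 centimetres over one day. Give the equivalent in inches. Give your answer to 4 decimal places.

0.6339 in

1 cm = 0.393701 in, so 1.61 × 0.393701 = 0.6339 in.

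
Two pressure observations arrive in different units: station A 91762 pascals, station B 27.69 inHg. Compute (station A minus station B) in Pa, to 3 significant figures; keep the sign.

-2010 Pa

station B: 27.69 inHg = 93769.11 Pa.
Difference: 91762.00 − 93769.11 = -2010 Pa.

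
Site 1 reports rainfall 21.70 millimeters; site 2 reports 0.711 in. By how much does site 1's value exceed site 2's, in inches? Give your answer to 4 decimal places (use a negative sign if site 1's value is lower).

site 1: 21.70 mm = 0.854331 in.
Difference: 0.854331 − 0.711000 = 0.1433 in.

0.1433 in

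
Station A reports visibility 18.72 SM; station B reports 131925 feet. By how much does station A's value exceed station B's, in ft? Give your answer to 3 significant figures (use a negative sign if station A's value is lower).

station A: 18.72 SM = 98841.60 ft.
Difference: 98841.60 − 131925.00 = -33100 ft.

-33100 ft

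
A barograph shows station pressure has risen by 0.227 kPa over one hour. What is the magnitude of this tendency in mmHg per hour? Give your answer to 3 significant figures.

0.227 kPa / 1 h × 7.50062 mmHg/kPa = 1.70 mmHg/h.

1.70 mmHg per hour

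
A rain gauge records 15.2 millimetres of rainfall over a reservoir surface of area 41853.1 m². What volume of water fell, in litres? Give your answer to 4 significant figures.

636200 litres

1 mm over 1 m² is 1 L, so volume = 15.2 × 41853.1 = 636167.12 L ≈ 636200 L.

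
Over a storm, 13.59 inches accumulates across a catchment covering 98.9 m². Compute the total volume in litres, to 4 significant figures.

Depth: 13.59 in × 25.4 = 345.186 mm.
1 mm over 1 m² is 1 L, so volume = 345.186 × 98.9 = 34138.895 L ≈ 34140 L.

34140 litres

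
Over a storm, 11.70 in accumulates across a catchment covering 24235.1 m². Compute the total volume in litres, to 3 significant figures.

Depth: 11.70 in × 25.4 = 297.18 mm.
1 mm over 1 m² is 1 L, so volume = 297.18 × 24235.1 = 7202187 L ≈ 7200000 L.

7200000 litres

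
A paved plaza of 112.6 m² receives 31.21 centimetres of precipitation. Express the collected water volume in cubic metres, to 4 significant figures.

35.14 cubic metres

Depth: 31.21 cm × 10 = 312.1 mm.
1 mm over 1 m² is 1 L, so volume = 312.1 × 112.6 = 35142.46 L = 35.14 m³.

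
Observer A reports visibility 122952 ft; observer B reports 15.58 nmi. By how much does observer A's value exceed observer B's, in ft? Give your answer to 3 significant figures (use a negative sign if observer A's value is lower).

observer B: 15.58 nmi = 94665.88 ft.
Difference: 122952.00 − 94665.88 = 28300 ft.

28300 ft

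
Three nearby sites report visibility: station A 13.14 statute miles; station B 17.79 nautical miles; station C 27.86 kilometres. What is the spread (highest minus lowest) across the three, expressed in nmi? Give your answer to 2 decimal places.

station A: 13.14 SM = 11.4183 nmi.
station C: 27.86 km = 15.0432 nmi.
Spread: 17.7900 − 11.4183 = 6.37 nmi.

6.37 nmi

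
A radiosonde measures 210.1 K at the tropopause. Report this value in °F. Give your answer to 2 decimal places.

-81.49 °F

First to °C: -63.05 °C.
Then to °F: -81.49 °F.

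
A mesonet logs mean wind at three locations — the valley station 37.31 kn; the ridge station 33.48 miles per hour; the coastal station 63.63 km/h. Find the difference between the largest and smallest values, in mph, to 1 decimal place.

the valley station: 37.31 kt = 42.936 mph.
the coastal station: 63.63 km/h = 39.538 mph.
Spread: 42.936 − 33.480 = 9.5 mph.

9.5 mph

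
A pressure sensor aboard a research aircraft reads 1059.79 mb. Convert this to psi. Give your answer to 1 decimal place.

15.4 psi

1 mb = 0.0145038 psi, so 1059.79 × 0.0145038 = 15.4 psi.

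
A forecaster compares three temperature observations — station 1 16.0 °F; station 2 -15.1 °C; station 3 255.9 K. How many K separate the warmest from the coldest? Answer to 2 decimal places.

station 1: 16.0 °F = -8.889 °C.
station 3: 255.9 K = -17.250 °C.
Spread: (-8.889) − (-17.250) = 8.361 °C.

8.36 K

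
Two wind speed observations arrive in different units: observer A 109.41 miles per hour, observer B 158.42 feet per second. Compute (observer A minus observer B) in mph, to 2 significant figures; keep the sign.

observer B: 158.42 ft/s = 108.014 mph.
Difference: 109.410 − 108.014 = 1.4 mph.

1.4 mph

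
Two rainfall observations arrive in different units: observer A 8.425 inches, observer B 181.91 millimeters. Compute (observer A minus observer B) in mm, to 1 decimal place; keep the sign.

32.1 mm

observer A: 8.425 in = 213.995 mm.
Difference: 213.995 − 181.910 = 32.1 mm.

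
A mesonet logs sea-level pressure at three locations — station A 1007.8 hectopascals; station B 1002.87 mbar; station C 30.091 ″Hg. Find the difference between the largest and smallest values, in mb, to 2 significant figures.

16 mb

station A: 1007.8 hPa = 1007.80 mb.
station C: 30.091 inHg = 1019.00 mb.
Spread: 1019.00 − 1002.87 = 16 mb.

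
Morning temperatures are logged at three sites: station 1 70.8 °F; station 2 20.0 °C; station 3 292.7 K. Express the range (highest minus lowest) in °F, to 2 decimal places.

station 1: 70.8 °F = 21.556 °C.
station 3: 292.7 K = 19.550 °C.
Spread: 21.556 − 19.550 = 2.006 °C = 3.61 °F.

3.61 °F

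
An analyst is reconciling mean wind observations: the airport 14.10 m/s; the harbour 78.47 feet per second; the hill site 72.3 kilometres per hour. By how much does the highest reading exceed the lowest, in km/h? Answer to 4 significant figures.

35.34 km/h

the airport: 14.10 m/s = 50.7600 km/h.
the harbour: 78.47 ft/s = 86.1036 km/h.
Spread: 86.1036 − 50.7600 = 35.34 km/h.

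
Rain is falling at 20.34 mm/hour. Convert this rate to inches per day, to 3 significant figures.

19.2 in/day

20.34 mm/hour × 0.0393701 in/mm × 24 hour/day = 19.2 in/day.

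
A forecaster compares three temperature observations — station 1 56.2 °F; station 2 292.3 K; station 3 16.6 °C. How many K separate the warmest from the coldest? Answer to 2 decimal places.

5.71 K

station 1: 56.2 °F = 13.444 °C.
station 2: 292.3 K = 19.150 °C.
Spread: 19.150 − 13.444 = 5.706 °C.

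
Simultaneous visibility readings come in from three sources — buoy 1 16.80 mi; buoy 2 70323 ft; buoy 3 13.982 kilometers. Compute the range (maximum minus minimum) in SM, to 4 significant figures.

8.112 SM

buoy 2: 70323 ft = 13.31875 SM.
buoy 3: 13.982 km = 8.68801 SM.
Spread: 16.80000 − 8.68801 = 8.112 SM.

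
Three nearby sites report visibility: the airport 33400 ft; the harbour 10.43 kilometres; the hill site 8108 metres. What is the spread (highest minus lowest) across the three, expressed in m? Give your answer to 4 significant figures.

2322 m

the airport: 33400 ft = 10180.32 m.
the harbour: 10.43 km = 10430.00 m.
Spread: 10430.00 − 8108.00 = 2322 m.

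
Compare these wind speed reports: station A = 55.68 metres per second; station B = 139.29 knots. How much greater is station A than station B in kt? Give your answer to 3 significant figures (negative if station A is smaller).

station A: 55.68 m/s = 108.233 kt.
Difference: 108.233 − 139.290 = -31.1 kt.

-31.1 kt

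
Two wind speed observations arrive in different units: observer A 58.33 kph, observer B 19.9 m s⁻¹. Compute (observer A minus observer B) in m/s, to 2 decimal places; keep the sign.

observer A: 58.33 km/h = 16.2028 m/s.
Difference: 16.2028 − 19.9000 = -3.70 m/s.

-3.70 m/s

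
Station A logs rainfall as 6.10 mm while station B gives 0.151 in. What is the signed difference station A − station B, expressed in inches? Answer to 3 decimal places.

0.089 in

station A: 6.10 mm = 0.24016 in.
Difference: 0.24016 − 0.15100 = 0.089 in.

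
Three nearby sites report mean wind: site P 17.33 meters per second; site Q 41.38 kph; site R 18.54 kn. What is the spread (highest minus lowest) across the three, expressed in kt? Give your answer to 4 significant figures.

15.15 kt

site P: 17.33 m/s = 33.6868 kt.
site Q: 41.38 km/h = 22.3434 kt.
Spread: 33.6868 − 18.5400 = 15.15 kt.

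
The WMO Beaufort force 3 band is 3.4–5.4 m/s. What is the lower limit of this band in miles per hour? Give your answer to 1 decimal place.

7.6 mph

3.4–5.4 m/s × 2.237 = 7.6–12.1 mph.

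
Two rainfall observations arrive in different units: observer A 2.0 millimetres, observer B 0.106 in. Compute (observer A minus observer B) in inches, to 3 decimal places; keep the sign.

observer A: 2.0 mm = 0.07874 in.
Difference: 0.07874 − 0.10600 = -0.027 in.

-0.027 in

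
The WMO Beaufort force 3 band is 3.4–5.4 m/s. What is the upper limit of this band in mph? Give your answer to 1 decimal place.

12.1 mph

3.4–5.4 m/s × 2.237 = 7.6–12.1 mph.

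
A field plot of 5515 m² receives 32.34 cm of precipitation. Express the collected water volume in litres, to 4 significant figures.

1784000 litres

Depth: 32.34 cm × 10 = 323.4 mm.
1 mm over 1 m² is 1 L, so volume = 323.4 × 5515 = 1783551 L ≈ 1784000 L.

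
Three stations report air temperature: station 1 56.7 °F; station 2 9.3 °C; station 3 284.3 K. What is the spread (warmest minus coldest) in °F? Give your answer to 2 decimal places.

station 1: 56.7 °F = 13.722 °C.
station 3: 284.3 K = 11.150 °C.
Spread: 13.722 − 9.300 = 4.422 °C = 7.96 °F.

7.96 °F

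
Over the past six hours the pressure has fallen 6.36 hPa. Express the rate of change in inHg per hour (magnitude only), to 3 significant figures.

0.0313 inHg per hour

6.36 hPa / 6 h × 0.02953 inHg/hPa = 0.0313 inHg/h.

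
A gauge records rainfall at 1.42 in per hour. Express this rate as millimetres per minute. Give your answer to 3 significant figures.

1.42 in/hour × 25.4 mm/in × 0.0166667 hour/minute = 0.601 mm/minute.

0.601 mm/minute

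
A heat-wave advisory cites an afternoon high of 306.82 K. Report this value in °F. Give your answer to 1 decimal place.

92.6 °F

First to °C: 33.67 °C.
Then to °F: 92.6 °F.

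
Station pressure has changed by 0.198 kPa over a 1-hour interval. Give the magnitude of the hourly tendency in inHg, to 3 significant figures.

0.0585 inHg per hour

0.198 kPa / 1 h × 0.2953 inHg/kPa = 0.0585 inHg/h.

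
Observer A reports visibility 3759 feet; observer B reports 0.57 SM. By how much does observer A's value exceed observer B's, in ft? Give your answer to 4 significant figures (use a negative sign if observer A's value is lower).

observer B: 0.57 SM = 3009.600 ft.
Difference: 3759.000 − 3009.600 = 749.4 ft.

749.4 ft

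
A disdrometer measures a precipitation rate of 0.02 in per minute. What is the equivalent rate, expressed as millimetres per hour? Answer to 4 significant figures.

30.48 mm/hour

0.02 in/minute × 25.4 mm/in × 60 minute/hour = 30.48 mm/hour.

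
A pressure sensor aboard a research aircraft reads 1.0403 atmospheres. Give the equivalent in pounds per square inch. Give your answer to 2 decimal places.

1 atm = 14.6959 psi, so 1.0403 × 14.6959 = 15.29 psi.

15.29 psi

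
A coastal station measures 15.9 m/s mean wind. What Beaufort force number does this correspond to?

15.9 m/s lies in the Beaufort 7 band (near gale, 13.9–17.1 m/s).

Beaufort force 7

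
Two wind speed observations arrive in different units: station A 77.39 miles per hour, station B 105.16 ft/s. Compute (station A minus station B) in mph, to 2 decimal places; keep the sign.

station B: 105.16 ft/s = 71.7000 mph.
Difference: 77.3900 − 71.7000 = 5.69 mph.

5.69 mph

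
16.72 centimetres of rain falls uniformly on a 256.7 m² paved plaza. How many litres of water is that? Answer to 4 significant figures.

42920 litres

Depth: 16.72 cm × 10 = 167.2 mm.
1 mm over 1 m² is 1 L, so volume = 167.2 × 256.7 = 42920.24 L ≈ 42920 L.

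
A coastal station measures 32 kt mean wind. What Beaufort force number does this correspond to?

32 kt lies in the Beaufort 7 band (near gale, 28–33 kt).

Beaufort force 7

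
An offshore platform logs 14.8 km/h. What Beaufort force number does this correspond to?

Beaufort force 3

14.8 km/h = 4.1 m/s, which is Beaufort 3 (gentle breeze, 3.4–5.4 m/s).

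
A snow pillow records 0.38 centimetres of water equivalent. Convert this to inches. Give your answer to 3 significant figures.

1 cm = 0.393701 in, so 0.38 × 0.393701 = 0.150 in.

0.150 in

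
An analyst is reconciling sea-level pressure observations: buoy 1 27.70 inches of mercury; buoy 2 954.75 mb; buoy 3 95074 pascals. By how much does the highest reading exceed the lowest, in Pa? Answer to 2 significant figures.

1700 Pa

buoy 1: 27.70 inHg = 93802.98 Pa.
buoy 2: 954.75 mb = 95475.00 Pa.
Spread: 95475.00 − 93802.98 = 1700 Pa.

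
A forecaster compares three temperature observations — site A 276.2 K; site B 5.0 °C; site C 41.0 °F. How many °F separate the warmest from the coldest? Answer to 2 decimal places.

3.51 °F

site A: 276.2 K = 3.050 °C.
site C: 41.0 °F = 5.000 °C.
Spread: 5.000 − 3.050 = 1.950 °C = 3.51 °F.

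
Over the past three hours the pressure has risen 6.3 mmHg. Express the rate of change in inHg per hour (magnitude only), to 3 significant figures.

0.0827 inHg per hour

6.3 mmHg / 3 h × 0.0393701 inHg/mmHg = 0.0827 inHg/h.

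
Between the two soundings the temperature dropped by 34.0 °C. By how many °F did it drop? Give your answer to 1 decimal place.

61.2 °F

A change of 1 °C equals a change of 1.8 °F: Δ°F = 34.0 × 1.8 = 61.2 °F.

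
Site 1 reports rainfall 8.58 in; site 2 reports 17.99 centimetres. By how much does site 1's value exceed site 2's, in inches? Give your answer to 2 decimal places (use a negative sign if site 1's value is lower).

1.50 in

site 2: 17.99 cm = 7.0827 in.
Difference: 8.5800 − 7.0827 = 1.50 in.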